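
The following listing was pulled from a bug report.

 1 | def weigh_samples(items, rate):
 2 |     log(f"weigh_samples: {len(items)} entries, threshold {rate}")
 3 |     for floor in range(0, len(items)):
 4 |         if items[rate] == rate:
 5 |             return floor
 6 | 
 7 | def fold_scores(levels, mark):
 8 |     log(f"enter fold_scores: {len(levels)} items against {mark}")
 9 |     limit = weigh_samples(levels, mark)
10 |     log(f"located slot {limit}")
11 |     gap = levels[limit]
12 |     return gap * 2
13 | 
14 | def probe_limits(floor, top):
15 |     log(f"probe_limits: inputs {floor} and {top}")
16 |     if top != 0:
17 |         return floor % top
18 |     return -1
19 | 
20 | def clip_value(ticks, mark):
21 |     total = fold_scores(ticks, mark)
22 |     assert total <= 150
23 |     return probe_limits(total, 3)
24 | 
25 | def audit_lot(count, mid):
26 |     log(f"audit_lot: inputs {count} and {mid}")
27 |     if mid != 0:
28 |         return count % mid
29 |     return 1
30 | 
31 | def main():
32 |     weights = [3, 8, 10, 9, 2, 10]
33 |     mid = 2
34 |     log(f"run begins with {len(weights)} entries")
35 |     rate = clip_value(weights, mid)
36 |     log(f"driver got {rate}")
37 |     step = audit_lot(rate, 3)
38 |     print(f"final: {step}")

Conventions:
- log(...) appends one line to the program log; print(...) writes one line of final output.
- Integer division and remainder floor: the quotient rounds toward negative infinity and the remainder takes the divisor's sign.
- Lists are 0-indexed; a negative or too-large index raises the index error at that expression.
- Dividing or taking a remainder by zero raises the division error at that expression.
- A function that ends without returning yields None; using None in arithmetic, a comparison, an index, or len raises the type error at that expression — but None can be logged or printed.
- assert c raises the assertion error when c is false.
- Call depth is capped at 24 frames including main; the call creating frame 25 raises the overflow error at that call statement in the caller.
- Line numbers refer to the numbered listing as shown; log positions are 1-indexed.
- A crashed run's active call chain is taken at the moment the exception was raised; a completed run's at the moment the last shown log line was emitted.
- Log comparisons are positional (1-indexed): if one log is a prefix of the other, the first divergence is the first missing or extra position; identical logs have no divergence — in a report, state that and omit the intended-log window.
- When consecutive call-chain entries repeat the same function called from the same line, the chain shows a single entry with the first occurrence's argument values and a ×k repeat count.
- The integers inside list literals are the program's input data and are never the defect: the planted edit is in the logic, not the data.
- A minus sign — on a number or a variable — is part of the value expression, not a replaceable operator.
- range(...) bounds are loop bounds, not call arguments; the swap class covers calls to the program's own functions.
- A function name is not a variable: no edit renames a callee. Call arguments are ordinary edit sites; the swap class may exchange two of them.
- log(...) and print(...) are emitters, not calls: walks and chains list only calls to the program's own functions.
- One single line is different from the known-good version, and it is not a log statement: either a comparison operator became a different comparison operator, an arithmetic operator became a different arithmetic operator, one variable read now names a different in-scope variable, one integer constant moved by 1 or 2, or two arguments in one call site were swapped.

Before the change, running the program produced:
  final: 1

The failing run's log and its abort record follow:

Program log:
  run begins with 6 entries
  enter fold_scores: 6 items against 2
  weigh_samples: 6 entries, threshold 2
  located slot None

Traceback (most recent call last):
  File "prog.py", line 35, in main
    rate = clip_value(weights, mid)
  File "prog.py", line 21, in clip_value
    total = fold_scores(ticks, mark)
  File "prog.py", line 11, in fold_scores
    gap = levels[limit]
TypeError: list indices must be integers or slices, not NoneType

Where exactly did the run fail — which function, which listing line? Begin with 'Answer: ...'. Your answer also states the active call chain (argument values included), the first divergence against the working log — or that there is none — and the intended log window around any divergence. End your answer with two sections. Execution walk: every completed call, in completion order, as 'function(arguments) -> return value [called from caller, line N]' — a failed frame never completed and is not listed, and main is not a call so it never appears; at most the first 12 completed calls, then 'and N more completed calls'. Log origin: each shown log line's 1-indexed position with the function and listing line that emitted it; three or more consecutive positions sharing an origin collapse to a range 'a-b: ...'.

Answer: the error was raised in fold_scores, line 11.
The tell: At log position 4 the runs split — shown 'located slot None', but the working version logs 'located slot 4'.
Call chain: main -> clip_value([3, 8, 10, 9, 2, 10], 2) (called at line 35) -> fold_scores([3, 8, 10, 9, 2, 10], 2) (called at line 21).
First divergence: position 4 — shown 'located slot None', intended 'located slot 4'.
Intended log window:
  2: enter fold_scores: 6 items against 2
  3: weigh_samples: 6 entries, threshold 2
  4: located slot 4
  5: probe_limits: inputs 4 and 3
Execution walk:
  weigh_samples([3, 8, 10, 9, 2, 10], 2) -> None  [called from fold_scores, line 9]
Log line origins:
  1 — main, line 34
  2 — fold_scores, line 8
  3 — weigh_samples, line 2
  4 — fold_scores, line 10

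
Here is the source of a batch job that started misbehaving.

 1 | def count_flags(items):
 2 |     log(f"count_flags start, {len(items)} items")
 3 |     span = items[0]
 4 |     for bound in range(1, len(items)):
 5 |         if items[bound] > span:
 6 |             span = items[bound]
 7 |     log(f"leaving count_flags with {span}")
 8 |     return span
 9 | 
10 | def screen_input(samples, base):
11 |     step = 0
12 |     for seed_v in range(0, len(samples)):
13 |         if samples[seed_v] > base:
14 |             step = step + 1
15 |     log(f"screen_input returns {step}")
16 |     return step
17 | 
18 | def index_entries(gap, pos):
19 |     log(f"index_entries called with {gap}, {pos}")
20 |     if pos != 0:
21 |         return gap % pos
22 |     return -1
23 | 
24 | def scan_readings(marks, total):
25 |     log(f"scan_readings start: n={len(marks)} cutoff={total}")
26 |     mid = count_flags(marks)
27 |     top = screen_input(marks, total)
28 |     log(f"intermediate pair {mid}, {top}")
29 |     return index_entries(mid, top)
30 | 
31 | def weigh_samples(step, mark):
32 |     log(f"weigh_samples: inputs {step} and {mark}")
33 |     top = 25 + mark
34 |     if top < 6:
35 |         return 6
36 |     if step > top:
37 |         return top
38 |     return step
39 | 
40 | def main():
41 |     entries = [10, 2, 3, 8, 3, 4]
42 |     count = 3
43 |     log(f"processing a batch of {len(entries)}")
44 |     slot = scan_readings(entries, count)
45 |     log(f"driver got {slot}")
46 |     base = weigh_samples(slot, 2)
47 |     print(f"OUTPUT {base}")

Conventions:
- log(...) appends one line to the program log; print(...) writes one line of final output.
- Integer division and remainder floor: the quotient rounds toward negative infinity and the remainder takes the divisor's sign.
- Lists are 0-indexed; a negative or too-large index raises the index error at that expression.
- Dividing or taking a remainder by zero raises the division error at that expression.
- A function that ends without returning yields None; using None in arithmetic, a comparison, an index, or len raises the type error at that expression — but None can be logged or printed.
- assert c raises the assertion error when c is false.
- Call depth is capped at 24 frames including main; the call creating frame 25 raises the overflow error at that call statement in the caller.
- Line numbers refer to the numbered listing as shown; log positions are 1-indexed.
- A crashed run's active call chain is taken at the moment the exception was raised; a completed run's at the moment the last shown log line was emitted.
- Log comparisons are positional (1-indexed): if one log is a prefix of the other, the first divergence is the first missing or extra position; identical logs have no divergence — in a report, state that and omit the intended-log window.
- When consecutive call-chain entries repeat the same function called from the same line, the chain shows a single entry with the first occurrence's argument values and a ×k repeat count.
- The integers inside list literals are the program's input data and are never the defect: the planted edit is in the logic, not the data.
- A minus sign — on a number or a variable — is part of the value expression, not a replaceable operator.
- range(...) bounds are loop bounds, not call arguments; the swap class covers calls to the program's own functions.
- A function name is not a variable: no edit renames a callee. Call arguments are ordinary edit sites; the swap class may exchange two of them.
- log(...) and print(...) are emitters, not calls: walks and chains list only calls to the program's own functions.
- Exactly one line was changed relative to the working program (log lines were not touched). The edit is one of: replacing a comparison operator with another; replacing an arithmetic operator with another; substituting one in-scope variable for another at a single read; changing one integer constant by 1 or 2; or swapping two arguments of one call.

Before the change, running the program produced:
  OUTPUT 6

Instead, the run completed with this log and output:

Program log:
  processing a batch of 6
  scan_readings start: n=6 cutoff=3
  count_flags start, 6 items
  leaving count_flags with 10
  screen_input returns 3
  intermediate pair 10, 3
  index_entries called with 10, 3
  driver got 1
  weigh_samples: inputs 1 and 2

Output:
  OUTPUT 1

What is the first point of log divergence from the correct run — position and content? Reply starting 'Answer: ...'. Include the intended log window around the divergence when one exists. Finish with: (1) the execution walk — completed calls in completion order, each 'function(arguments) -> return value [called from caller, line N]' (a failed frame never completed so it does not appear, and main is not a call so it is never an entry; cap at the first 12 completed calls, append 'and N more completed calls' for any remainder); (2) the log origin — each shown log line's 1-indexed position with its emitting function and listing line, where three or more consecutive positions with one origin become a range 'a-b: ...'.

Answer: none — the logs agree in full.
Execution walk:
  count_flags([10, 2, 3, 8, 3, 4]) -> 10  [called from scan_readings, line 26]
  screen_input([10, 2, 3, 8, 3, 4], 3) -> 3  [called from scan_readings, line 27]
  index_entries(10, 3) -> 1  [called from scan_readings, line 29]
  scan_readings([10, 2, 3, 8, 3, 4], 3) -> 1  [called from main, line 44]
  weigh_samples(1, 2) -> 1  [called from main, line 46]
Origin of each log line:
  1: emitted by main (line 43)
  2: emitted by scan_readings (line 25)
  3: emitted by count_flags (line 2)
  4: emitted by count_flags (line 7)
  5: emitted by screen_input (line 15)
  6: emitted by scan_readings (line 28)
  7: emitted by index_entries (line 19)
  8: emitted by main (line 45)
  9: emitted by weigh_samples (line 32)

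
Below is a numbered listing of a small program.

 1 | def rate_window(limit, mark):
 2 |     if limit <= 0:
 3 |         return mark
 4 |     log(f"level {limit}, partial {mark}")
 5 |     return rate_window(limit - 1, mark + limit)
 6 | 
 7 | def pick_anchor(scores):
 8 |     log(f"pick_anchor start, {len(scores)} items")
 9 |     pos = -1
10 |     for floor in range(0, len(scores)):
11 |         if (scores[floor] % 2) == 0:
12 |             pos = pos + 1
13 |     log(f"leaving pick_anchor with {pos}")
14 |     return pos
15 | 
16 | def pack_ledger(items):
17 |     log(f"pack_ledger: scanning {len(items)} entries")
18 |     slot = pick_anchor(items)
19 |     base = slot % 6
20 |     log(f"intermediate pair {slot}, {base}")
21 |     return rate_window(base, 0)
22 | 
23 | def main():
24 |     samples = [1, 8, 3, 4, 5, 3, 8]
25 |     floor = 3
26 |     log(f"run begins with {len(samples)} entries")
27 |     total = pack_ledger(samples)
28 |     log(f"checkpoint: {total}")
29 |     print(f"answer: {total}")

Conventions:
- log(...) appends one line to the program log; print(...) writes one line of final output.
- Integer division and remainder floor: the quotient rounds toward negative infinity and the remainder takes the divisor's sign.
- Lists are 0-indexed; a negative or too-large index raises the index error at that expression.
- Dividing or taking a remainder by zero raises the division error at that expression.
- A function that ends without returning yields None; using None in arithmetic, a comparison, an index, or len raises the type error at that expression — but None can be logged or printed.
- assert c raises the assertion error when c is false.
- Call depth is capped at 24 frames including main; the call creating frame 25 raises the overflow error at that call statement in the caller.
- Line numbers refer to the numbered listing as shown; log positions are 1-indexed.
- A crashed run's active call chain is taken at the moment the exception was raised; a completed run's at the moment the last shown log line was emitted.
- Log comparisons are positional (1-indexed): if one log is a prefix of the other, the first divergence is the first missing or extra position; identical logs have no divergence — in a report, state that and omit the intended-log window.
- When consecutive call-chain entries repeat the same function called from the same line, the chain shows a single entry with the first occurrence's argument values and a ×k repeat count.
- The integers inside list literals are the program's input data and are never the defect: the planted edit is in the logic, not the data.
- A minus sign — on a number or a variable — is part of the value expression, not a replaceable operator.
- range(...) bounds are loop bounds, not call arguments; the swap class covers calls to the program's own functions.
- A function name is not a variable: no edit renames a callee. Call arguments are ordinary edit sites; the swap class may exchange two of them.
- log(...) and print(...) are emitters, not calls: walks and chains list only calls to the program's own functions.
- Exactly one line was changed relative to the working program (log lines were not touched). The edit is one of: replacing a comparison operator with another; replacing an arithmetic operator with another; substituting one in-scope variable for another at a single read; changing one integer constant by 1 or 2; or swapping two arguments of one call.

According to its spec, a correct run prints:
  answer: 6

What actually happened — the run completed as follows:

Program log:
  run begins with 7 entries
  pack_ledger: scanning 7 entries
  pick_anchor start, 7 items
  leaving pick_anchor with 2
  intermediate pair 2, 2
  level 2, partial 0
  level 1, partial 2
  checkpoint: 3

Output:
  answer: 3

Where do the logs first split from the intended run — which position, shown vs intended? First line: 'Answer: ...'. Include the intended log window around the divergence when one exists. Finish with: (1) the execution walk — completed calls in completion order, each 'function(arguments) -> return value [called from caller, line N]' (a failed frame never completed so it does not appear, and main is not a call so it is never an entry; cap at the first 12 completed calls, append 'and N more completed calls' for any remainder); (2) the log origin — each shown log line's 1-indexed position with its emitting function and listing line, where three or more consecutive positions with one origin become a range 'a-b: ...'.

Answer: position 4; shown 'leaving pick_anchor with 2' vs intended 'leaving pick_anchor with 3'.
Intended log window:
  2: pack_ledger: scanning 7 entries
  3: pick_anchor start, 7 items
  4: leaving pick_anchor with 3
  5: intermediate pair 3, 3
Execution walk:
  pick_anchor([1, 8, 3, 4, 5, 3, 8]) -> 2  [called from pack_ledger, line 18]
  rate_window(0, 3) -> 3  [called from rate_window, line 5]
  rate_window(1, 2) -> 3  [called from rate_window, line 5]
  rate_window(2, 0) -> 3  [called from pack_ledger, line 21]
  pack_ledger([1, 8, 3, 4, 5, 3, 8]) -> 3  [called from main, line 27]
Log origins:
  1: from main, line 26
  2: from pack_ledger, line 17
  3: from pick_anchor, line 8
  4: from pick_anchor, line 13
  5: from pack_ledger, line 20
  6: from rate_window, line 4
  7: from rate_window, line 4
  8: from main, line 28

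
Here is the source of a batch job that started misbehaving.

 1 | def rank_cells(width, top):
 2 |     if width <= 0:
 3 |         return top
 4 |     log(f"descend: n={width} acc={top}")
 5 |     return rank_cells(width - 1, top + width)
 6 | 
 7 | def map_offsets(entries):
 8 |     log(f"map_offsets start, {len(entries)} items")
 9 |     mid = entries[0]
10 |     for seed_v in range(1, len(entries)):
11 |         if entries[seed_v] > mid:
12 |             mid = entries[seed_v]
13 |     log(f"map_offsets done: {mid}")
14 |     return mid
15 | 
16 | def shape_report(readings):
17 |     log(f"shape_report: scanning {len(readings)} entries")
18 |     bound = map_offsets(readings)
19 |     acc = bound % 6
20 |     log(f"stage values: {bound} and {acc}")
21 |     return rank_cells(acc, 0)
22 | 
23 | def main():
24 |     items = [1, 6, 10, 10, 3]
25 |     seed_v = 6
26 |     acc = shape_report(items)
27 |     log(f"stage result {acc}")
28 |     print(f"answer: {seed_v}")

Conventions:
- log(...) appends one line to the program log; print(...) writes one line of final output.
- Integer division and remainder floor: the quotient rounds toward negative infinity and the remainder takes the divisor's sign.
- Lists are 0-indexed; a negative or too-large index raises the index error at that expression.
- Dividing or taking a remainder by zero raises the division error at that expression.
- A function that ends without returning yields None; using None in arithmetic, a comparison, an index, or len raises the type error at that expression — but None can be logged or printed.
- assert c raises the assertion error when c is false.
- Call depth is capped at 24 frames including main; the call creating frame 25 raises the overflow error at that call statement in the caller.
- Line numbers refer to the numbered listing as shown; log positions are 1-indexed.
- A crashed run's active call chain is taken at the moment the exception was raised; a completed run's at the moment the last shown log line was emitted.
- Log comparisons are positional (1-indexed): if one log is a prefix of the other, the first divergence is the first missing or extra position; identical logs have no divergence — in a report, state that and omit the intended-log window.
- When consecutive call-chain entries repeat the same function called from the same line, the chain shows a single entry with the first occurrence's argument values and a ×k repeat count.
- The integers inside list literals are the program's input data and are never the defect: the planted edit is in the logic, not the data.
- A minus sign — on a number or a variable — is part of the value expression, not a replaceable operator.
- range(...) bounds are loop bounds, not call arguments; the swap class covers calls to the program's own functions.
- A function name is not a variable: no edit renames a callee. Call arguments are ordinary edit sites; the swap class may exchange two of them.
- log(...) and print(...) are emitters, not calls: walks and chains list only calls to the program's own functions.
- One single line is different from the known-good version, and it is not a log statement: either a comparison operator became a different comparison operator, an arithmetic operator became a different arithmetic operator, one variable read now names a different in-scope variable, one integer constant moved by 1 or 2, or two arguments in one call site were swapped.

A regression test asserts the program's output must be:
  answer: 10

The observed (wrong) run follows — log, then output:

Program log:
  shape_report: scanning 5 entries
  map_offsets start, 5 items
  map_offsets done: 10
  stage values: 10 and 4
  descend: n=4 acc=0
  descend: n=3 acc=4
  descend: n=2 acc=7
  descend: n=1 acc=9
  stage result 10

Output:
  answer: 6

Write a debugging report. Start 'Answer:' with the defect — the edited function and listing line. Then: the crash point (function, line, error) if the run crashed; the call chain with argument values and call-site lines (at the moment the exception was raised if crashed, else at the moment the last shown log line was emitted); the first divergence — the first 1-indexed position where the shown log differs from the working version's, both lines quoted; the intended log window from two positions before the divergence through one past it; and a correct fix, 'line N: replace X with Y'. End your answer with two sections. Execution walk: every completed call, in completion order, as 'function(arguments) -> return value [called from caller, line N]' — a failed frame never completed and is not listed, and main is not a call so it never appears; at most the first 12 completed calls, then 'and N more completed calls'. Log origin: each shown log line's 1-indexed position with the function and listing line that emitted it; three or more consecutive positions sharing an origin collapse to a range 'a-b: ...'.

Answer: the defect is in main at line 28.
Core observation: Every logged value matches the working version; the printed result is what differs.
Call chain: main.
First divergence: none; the two logs match at every position.
Execution walk:
  map_offsets([1, 6, 10, 10, 3]) -> 10  [called from shape_report, line 18]
  rank_cells(0, 10) -> 10  [called from rank_cells, line 5]
  rank_cells(1, 9) -> 10  [called from rank_cells, line 5]
  rank_cells(2, 7) -> 10  [called from rank_cells, line 5]
  rank_cells(3, 4) -> 10  [called from rank_cells, line 5]
  rank_cells(4, 0) -> 10  [called from shape_report, line 21]
  shape_report([1, 6, 10, 10, 3]) -> 10  [called from main, line 26]
Log line origins:
  1 — shape_report, line 17
  2 — map_offsets, line 8
  3 — map_offsets, line 13
  4 — shape_report, line 20
  5-8 — rank_cells, line 4
  9 — main, line 27
A correct fix: line 28: replace `seed_v` with `acc`.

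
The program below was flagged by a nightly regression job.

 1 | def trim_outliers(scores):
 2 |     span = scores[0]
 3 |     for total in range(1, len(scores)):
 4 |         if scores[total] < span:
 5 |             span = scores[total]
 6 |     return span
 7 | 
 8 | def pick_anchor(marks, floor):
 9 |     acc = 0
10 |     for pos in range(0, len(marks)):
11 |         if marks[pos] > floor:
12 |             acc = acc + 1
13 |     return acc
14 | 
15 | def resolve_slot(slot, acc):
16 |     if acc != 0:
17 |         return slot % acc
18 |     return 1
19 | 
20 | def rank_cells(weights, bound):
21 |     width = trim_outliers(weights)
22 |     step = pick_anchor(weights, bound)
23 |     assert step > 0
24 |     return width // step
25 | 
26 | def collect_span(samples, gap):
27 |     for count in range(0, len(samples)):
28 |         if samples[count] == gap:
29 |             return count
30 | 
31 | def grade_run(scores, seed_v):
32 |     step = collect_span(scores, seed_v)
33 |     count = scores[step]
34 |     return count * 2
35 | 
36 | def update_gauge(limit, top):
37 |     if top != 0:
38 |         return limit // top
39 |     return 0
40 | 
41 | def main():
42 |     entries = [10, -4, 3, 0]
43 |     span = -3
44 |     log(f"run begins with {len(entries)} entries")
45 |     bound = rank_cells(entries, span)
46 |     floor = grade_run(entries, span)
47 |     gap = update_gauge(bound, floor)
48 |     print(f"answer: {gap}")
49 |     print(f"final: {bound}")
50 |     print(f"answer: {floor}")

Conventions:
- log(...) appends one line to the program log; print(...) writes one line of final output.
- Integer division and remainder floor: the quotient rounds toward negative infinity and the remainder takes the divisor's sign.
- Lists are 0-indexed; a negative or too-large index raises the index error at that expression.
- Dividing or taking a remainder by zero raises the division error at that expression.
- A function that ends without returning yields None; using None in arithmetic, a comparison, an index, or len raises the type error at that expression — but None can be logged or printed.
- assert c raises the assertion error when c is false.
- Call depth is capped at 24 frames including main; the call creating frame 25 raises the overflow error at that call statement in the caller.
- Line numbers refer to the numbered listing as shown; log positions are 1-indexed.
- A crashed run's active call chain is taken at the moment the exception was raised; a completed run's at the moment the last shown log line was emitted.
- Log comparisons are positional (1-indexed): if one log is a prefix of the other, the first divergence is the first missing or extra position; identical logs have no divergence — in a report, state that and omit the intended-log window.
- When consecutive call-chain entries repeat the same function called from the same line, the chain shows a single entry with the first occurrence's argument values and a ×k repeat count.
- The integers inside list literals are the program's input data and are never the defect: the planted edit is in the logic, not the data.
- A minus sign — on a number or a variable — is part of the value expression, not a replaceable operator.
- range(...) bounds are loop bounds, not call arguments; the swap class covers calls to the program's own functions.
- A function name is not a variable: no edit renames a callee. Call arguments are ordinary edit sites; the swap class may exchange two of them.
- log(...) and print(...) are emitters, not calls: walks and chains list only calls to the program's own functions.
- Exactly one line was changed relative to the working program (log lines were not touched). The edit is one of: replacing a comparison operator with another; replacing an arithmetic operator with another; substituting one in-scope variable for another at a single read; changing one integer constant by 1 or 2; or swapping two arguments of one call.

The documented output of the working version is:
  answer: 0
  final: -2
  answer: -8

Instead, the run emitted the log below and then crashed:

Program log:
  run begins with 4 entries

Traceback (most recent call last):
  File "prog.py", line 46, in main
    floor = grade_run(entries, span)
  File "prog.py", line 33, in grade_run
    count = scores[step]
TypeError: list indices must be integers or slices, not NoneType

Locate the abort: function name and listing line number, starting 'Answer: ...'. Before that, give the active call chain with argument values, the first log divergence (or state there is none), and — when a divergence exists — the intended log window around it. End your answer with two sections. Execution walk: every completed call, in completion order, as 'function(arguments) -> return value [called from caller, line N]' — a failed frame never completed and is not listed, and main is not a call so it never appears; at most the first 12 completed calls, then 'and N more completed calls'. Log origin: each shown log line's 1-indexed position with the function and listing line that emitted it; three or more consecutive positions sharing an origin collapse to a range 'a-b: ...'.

Answer: the error was raised in grade_run, line 33.
Core observation: The log gives no warning — it matches the intended run right up to the abort.
Call chain: main -> grade_run([10, -4, 3, 0], -3) (called at line 46).
First divergence: there is none — every log position agrees.
Execution walk:
  trim_outliers([10, -4, 3, 0]) -> -4  [called from rank_cells, line 21]
  pick_anchor([10, -4, 3, 0], -3) -> 3  [called from rank_cells, line 22]
  rank_cells([10, -4, 3, 0], -3) -> -2  [called from main, line 45]
  collect_span([10, -4, 3, 0], -3) -> None  [called from grade_run, line 32]
Log origins:
  1: from main, line 44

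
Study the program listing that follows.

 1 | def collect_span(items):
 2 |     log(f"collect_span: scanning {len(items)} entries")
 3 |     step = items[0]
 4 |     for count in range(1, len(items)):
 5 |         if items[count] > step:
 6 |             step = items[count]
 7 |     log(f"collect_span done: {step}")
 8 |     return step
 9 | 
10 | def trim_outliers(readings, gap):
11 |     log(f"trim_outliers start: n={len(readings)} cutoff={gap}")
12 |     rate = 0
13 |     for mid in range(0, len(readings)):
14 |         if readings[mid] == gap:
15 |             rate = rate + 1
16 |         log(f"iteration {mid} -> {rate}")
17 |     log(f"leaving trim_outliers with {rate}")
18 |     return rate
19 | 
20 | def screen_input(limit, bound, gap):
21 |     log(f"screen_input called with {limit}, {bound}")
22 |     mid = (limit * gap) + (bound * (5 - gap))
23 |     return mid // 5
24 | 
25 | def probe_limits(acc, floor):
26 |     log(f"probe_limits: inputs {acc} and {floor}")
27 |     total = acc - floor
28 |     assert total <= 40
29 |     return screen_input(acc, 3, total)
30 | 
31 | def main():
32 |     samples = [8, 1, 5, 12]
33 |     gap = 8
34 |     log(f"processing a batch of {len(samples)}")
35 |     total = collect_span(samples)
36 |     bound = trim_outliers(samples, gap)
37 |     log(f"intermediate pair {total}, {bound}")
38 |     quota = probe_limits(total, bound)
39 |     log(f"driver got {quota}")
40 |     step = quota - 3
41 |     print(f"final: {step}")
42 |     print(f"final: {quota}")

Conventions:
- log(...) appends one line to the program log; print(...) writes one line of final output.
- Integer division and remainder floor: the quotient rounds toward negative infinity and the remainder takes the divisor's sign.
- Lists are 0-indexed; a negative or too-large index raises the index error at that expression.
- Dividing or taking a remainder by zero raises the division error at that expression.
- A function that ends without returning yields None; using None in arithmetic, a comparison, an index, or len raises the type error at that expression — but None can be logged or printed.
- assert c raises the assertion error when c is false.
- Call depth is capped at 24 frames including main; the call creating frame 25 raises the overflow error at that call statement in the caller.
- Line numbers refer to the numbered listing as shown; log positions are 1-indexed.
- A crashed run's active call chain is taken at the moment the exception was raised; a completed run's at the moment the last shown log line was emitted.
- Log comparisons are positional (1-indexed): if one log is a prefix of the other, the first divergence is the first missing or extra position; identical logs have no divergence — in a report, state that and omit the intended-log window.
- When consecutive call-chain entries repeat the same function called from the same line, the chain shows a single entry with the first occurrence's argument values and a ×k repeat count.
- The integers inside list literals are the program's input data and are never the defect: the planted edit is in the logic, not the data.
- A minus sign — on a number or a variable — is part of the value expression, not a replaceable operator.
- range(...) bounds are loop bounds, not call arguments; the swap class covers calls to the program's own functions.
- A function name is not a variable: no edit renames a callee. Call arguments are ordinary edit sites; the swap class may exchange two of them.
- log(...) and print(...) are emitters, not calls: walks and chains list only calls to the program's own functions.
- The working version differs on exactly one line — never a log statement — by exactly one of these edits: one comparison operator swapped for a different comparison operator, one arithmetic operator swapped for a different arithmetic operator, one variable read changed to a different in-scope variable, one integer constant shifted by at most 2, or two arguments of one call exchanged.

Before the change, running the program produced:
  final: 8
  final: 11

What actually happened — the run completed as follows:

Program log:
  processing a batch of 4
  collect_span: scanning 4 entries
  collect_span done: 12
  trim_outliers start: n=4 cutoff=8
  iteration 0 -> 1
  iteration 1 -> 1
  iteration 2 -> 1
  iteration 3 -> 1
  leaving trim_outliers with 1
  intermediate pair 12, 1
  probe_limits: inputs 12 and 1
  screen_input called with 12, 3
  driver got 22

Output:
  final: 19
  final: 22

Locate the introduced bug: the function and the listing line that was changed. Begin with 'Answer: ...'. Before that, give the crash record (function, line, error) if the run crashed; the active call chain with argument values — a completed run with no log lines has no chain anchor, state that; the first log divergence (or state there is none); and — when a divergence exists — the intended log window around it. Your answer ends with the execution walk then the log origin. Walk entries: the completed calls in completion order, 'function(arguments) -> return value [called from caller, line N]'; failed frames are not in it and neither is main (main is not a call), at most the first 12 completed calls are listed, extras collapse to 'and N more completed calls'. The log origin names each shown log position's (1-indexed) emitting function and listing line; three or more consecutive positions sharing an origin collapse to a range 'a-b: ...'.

Answer: the defect is in probe_limits at line 29.
Key fact: Everything matches until log position 12, which reads 'screen_input called with 12, 3' in place of 'screen_input called with 12, 11'.
Call chain: main.
First divergence: position 12 — the shown line 'screen_input called with 12, 3' should read 'screen_input called with 12, 11'.
Intended log window:
  10: intermediate pair 12, 1
  11: probe_limits: inputs 12 and 1
  12: screen_input called with 12, 11
  13: driver got 11
Execution walk:
  collect_span([8, 1, 5, 12]) -> 12  [called from main, line 35]
  trim_outliers([8, 1, 5, 12], 8) -> 1  [called from main, line 36]
  screen_input(12, 3, 11) -> 22  [called from probe_limits, line 29]
  probe_limits(12, 1) -> 22  [called from main, line 38]
Log line origins:
  1: from main, line 34
  2: from collect_span, line 2
  3: from collect_span, line 7
  4: from trim_outliers, line 11
  5-8: from trim_outliers, line 16
  9: from trim_outliers, line 17
  10: from main, line 37
  11: from probe_limits, line 26
  12: from screen_input, line 21
  13: from main, line 39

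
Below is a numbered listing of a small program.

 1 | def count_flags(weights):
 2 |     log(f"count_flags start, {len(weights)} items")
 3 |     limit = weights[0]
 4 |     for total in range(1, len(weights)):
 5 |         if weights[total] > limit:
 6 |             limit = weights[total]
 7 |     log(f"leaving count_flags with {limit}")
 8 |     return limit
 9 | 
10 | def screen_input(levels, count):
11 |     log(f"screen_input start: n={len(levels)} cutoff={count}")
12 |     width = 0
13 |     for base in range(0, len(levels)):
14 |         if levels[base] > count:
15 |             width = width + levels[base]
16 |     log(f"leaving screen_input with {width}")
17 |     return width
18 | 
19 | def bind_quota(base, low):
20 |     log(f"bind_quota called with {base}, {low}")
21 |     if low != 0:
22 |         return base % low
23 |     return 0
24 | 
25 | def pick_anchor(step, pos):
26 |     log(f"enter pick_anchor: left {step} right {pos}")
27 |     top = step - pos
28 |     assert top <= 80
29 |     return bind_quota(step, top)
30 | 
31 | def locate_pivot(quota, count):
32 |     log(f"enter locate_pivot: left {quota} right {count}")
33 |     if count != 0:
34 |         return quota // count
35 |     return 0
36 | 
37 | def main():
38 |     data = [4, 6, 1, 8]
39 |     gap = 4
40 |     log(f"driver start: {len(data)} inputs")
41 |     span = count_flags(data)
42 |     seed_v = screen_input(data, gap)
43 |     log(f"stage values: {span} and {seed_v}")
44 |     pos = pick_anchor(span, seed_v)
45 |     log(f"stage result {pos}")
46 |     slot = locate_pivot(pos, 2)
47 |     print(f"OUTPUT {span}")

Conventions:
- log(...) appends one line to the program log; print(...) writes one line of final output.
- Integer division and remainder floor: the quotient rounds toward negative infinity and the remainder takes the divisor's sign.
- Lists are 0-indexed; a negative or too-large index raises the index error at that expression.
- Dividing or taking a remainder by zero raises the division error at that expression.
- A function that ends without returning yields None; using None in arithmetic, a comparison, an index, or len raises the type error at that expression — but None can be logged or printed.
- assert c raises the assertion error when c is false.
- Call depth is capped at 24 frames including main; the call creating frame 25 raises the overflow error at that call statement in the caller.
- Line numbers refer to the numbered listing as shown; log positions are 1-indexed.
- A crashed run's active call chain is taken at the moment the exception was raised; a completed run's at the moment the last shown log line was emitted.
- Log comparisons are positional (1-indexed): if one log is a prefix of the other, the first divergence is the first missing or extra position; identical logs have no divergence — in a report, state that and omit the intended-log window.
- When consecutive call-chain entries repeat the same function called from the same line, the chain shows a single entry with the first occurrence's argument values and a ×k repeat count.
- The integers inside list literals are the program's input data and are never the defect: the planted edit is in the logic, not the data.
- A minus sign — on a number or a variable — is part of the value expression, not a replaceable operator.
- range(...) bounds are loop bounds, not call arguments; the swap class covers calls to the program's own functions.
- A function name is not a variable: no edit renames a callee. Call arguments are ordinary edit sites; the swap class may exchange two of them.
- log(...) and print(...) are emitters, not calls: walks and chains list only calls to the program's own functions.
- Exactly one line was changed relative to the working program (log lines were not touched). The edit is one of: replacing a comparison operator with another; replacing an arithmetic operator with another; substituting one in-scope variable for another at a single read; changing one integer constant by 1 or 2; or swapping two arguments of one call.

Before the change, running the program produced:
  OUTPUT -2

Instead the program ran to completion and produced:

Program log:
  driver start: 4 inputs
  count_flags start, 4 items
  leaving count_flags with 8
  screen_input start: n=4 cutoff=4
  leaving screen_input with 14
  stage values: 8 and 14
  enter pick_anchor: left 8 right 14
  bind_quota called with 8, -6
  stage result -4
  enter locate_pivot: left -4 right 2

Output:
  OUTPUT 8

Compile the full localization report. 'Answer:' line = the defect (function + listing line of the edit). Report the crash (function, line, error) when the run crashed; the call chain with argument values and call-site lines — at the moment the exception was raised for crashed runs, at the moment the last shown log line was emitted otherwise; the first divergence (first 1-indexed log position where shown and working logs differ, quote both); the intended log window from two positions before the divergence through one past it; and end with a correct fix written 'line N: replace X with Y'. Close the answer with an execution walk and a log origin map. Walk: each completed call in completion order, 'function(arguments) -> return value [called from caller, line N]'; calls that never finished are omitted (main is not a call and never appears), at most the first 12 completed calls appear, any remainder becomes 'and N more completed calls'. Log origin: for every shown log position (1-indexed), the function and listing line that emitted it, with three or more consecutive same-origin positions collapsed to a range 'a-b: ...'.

Answer: the defect is in main at line 47.
Core observation: Nothing in the log betrays the bug — only the output does.
Call chain: main -> locate_pivot(-4, 2) (called at line 46).
First divergence: none — the logs agree in full.
Execution walk:
  count_flags([4, 6, 1, 8]) -> 8  [called from main, line 41]
  screen_input([4, 6, 1, 8], 4) -> 14  [called from main, line 42]
  bind_quota(8, -6) -> -4  [called from pick_anchor, line 29]
  pick_anchor(8, 14) -> -4  [called from main, line 44]
  locate_pivot(-4, 2) -> -2  [called from main, line 46]
Log line origins:
  1: logged in main at line 40
  2: logged in count_flags at line 2
  3: logged in count_flags at line 7
  4: logged in screen_input at line 11
  5: logged in screen_input at line 16
  6: logged in main at line 43
  7: logged in pick_anchor at line 26
  8: logged in bind_quota at line 20
  9: logged in main at line 45
  10: logged in locate_pivot at line 32
A correct fix: line 47: replace `span` with `slot`.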